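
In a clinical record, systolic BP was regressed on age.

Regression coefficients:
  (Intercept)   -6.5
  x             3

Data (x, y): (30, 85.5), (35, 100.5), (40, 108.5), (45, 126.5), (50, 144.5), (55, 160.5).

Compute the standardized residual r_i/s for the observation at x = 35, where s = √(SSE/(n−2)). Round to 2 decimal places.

0.62

x=30: ŷ = -6.5 + 3·30 = 83.5; r = 85.5 − 83.5 = 2
x=35: ŷ = -6.5 + 3·35 = 98.5; r = 100.5 − 98.5 = 2
x=40: ŷ = -6.5 + 3·40 = 113.5; r = 108.5 − 113.5 = -5
x=45: ŷ = -6.5 + 3·45 = 128.5; r = 126.5 − 128.5 = -2
x=50: ŷ = -6.5 + 3·50 = 143.5; r = 144.5 − 143.5 = 1
x=55: ŷ = -6.5 + 3·55 = 158.5; r = 160.5 − 158.5 = 2
SSE = 4 + 4 + 25 + 4 + 1 + 4 = 42
s = √(42/4) = 3.24037
r/s = 2 / 3.24037 = 0.62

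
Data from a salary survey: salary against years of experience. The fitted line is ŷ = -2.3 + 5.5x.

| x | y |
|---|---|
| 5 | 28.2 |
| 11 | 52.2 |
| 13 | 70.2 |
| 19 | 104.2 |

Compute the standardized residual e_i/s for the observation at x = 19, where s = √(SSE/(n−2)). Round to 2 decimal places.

0.40

x=5: ŷ = -2.3 + 5.5·5 = 25.2; e = 28.2 − 25.2 = 3
x=11: ŷ = -2.3 + 5.5·11 = 58.2; e = 52.2 − 58.2 = -6
x=13: ŷ = -2.3 + 5.5·13 = 69.2; e = 70.2 − 69.2 = 1
x=19: ŷ = -2.3 + 5.5·19 = 102.2; e = 104.2 − 102.2 = 2
SSE = 9 + 36 + 1 + 4 = 50
s = √(50/2) = 5
e/s = 2 / 5 = 0.40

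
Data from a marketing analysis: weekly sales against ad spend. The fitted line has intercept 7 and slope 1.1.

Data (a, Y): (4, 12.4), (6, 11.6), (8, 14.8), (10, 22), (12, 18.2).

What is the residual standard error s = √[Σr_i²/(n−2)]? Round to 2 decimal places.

a=4: ŷ = 7 + 1.1·4 = 11.4; r = 12.4 − 11.4 = 1
a=6: ŷ = 7 + 1.1·6 = 13.6; r = 11.6 − 13.6 = -2
a=8: ŷ = 7 + 1.1·8 = 15.8; r = 14.8 − 15.8 = -1
a=10: ŷ = 7 + 1.1·10 = 18; r = 22 − 18 = 4
a=12: ŷ = 7 + 1.1·12 = 20.2; r = 18.2 − 20.2 = -2
SSE = 1 + 4 + 1 + 16 + 4 = 26
s = √(26/3) = √8.66667 ≈ 2.94

s = 2.94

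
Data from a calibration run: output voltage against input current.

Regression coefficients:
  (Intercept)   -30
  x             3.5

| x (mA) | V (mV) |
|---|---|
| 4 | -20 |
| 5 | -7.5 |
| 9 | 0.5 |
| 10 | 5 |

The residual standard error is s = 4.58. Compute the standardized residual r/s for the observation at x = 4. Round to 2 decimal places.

ŷ = -30 + 3.5·4 = -16
r = -20 − (-16) = -4
r/s = -4 / 4.58 = -0.87

-0.87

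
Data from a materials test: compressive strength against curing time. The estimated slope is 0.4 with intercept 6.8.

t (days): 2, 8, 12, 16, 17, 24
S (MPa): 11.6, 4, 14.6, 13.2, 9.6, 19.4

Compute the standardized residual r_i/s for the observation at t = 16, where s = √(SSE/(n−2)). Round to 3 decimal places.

0.000

t=2: ŷ = 6.8 + 0.4·2 = 7.6; r = 11.6 − 7.6 = 4
t=8: ŷ = 6.8 + 0.4·8 = 10; r = 4 − 10 = -6
t=12: ŷ = 6.8 + 0.4·12 = 11.6; r = 14.6 − 11.6 = 3
t=16: ŷ = 6.8 + 0.4·16 = 13.2; r = 13.2 − 13.2 = 0
t=17: ŷ = 6.8 + 0.4·17 = 13.6; r = 9.6 − 13.6 = -4
t=24: ŷ = 6.8 + 0.4·24 = 16.4; r = 19.4 − 16.4 = 3
SSE = 16 + 36 + 9 + 0 + 16 + 9 = 86
s = √(86/4) = 4.63681
r/s = 0 / 4.63681 = 0.000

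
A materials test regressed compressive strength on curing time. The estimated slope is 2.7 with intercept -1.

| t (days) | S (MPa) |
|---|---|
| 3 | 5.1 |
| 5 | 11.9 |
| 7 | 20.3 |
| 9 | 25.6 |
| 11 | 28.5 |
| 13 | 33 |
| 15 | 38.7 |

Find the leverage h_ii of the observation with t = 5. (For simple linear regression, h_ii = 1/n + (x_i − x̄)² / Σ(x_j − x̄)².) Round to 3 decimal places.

h = 0.286

t̄ = (3 + 5 + 7 + 9 + 11 + 13 + 15)/7 = 9
Σ(t − t̄)² = 36 + 16 + 4 + 0 + 4 + 16 + 36 = 112
h = 1/7 + (-4)²/112 = 0.142857 + 0.142857 = 0.286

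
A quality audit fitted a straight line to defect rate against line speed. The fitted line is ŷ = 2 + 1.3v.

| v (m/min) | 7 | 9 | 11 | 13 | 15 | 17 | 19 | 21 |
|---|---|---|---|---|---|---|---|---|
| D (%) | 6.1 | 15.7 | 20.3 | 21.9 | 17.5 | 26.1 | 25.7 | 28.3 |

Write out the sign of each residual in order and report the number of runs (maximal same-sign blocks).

v=7: ŷ = 2 + 1.3·7 = 11.1; e = 6.1 − 11.1 = -5
v=9: ŷ = 2 + 1.3·9 = 13.7; e = 15.7 − 13.7 = 2
v=11: ŷ = 2 + 1.3·11 = 16.3; e = 20.3 − 16.3 = 4
v=13: ŷ = 2 + 1.3·13 = 18.9; e = 21.9 − 18.9 = 3
v=15: ŷ = 2 + 1.3·15 = 21.5; e = 17.5 − 21.5 = -4
v=17: ŷ = 2 + 1.3·17 = 24.1; e = 26.1 − 24.1 = 2
v=19: ŷ = 2 + 1.3·19 = 26.7; e = 25.7 − 26.7 = -1
v=21: ŷ = 2 + 1.3·21 = 29.3; e = 28.3 − 29.3 = -1
Signs: − + + + − + − −
Runs: −×1, +×3, −×1, +×1, −×2 → 5

5 runs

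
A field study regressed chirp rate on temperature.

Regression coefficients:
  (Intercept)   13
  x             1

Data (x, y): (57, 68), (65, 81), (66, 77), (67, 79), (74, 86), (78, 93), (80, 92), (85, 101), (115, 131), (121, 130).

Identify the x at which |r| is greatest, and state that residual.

x=57: ŷ = 13 + 57 = 70; r = 68 − 70 = -2
x=65: ŷ = 13 + 65 = 78; r = 81 − 78 = 3
x=66: ŷ = 13 + 66 = 79; r = 77 − 79 = -2
x=67: ŷ = 13 + 67 = 80; r = 79 − 80 = -1
x=74: ŷ = 13 + 74 = 87; r = 86 − 87 = -1
x=78: ŷ = 13 + 78 = 91; r = 93 − 91 = 2
x=80: ŷ = 13 + 80 = 93; r = 92 − 93 = -1
x=85: ŷ = 13 + 85 = 98; r = 101 − 98 = 3
x=115: ŷ = 13 + 115 = 128; r = 131 − 128 = 3
x=121: ŷ = 13 + 121 = 134; r = 130 − 134 = -4
Largest |r| is 4 at x = 121, residual -4.

x = 121, r = -4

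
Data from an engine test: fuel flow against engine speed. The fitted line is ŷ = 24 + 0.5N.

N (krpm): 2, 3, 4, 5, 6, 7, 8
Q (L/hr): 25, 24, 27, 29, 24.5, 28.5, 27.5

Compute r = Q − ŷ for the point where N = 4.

r = 1

ŷ = 24 + 0.5·4 = 26
r = 27 − 26 = 1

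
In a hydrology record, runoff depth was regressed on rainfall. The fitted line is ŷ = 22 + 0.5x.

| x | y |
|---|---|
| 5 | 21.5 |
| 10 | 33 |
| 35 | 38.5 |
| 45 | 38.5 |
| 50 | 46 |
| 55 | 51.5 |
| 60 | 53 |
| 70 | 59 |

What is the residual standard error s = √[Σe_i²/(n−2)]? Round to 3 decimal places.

x=5: ŷ = 22 + 0.5·5 = 24.5; e = 21.5 − 24.5 = -3
x=10: ŷ = 22 + 0.5·10 = 27; e = 33 − 27 = 6
x=35: ŷ = 22 + 0.5·35 = 39.5; e = 38.5 − 39.5 = -1
x=45: ŷ = 22 + 0.5·45 = 44.5; e = 38.5 − 44.5 = -6
x=50: ŷ = 22 + 0.5·50 = 47; e = 46 − 47 = -1
x=55: ŷ = 22 + 0.5·55 = 49.5; e = 51.5 − 49.5 = 2
x=60: ŷ = 22 + 0.5·60 = 52; e = 53 − 52 = 1
x=70: ŷ = 22 + 0.5·70 = 57; e = 59 − 57 = 2
SSE = 9 + 36 + 1 + 36 + 1 + 4 + 1 + 4 = 92
s = √(92/6) = √15.3333 ≈ 3.916

s = 3.916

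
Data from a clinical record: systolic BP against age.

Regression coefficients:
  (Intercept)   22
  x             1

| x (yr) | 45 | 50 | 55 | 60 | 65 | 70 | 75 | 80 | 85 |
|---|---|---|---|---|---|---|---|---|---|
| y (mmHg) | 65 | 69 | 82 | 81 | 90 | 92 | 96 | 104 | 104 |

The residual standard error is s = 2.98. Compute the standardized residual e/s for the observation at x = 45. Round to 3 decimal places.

-0.671

ŷ = 22 + 45 = 67
e = 65 − 67 = -2
e/s = -2 / 2.98 = -0.671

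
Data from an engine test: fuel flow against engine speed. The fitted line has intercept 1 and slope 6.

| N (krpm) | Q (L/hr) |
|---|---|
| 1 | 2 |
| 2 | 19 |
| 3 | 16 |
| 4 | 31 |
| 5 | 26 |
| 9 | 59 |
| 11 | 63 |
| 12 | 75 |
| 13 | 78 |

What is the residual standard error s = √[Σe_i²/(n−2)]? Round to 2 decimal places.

N=1: Q̂ = 1 + 6·1 = 7; e = 2 − 7 = -5
N=2: Q̂ = 1 + 6·2 = 13; e = 19 − 13 = 6
N=3: Q̂ = 1 + 6·3 = 19; e = 16 − 19 = -3
N=4: Q̂ = 1 + 6·4 = 25; e = 31 − 25 = 6
N=5: Q̂ = 1 + 6·5 = 31; e = 26 − 31 = -5
N=9: Q̂ = 1 + 6·9 = 55; e = 59 − 55 = 4
N=11: Q̂ = 1 + 6·11 = 67; e = 63 − 67 = -4
N=12: Q̂ = 1 + 6·12 = 73; e = 75 − 73 = 2
N=13: Q̂ = 1 + 6·13 = 79; e = 78 − 79 = -1
SSE = 25 + 36 + 9 + 36 + 25 + 16 + 16 + 4 + 1 = 168
s = √(168/7) = √24 ≈ 4.90

s = 4.90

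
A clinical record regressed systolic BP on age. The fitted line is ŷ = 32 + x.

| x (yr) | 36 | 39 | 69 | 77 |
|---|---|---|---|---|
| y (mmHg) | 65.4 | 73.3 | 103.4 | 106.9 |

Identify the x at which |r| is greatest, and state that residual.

x=36: ŷ = 32 + 36 = 68; r = 65.4 − 68 = -2.6
x=39: ŷ = 32 + 39 = 71; r = 73.3 − 71 = 2.3
x=69: ŷ = 32 + 69 = 101; r = 103.4 − 101 = 2.4
x=77: ŷ = 32 + 77 = 109; r = 106.9 − 109 = -2.1
Largest |r| is 2.6 at x = 36, residual -2.6.

x = 36, r = -2.6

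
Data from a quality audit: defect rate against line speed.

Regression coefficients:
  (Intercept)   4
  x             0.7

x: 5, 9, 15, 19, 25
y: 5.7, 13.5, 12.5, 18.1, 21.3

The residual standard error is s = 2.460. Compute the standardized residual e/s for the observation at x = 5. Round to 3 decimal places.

ŷ = 4 + 0.7·5 = 7.5
e = 5.7 − 7.5 = -1.8
e/s = -1.8 / 2.460 = -0.732

-0.732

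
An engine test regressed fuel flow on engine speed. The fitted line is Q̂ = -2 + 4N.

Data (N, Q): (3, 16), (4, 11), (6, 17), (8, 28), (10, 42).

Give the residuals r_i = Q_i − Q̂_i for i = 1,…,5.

N=3: Q̂ = -2 + 4·3 = 10; r = 16 − 10 = 6
N=4: Q̂ = -2 + 4·4 = 14; r = 11 − 14 = -3
N=6: Q̂ = -2 + 4·6 = 22; r = 17 − 22 = -5
N=8: Q̂ = -2 + 4·8 = 30; r = 28 − 30 = -2
N=10: Q̂ = -2 + 4·10 = 38; r = 42 − 38 = 4

6, -3, -5, -2, 4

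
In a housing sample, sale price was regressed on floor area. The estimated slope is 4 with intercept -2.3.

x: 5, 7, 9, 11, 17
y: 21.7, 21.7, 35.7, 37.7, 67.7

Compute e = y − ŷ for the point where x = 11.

e = -4

ŷ = -2.3 + 4·11 = 41.7
e = 37.7 − 41.7 = -4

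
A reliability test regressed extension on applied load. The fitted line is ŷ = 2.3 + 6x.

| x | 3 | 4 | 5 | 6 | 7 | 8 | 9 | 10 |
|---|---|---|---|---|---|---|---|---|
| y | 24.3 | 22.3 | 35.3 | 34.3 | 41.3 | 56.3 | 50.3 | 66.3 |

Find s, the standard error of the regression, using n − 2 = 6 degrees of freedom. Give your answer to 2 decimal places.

x=3: ŷ = 2.3 + 6·3 = 20.3; r = 24.3 − 20.3 = 4
x=4: ŷ = 2.3 + 6·4 = 26.3; r = 22.3 − 26.3 = -4
x=5: ŷ = 2.3 + 6·5 = 32.3; r = 35.3 − 32.3 = 3
x=6: ŷ = 2.3 + 6·6 = 38.3; r = 34.3 − 38.3 = -4
x=7: ŷ = 2.3 + 6·7 = 44.3; r = 41.3 − 44.3 = -3
x=8: ŷ = 2.3 + 6·8 = 50.3; r = 56.3 − 50.3 = 6
x=9: ŷ = 2.3 + 6·9 = 56.3; r = 50.3 − 56.3 = -6
x=10: ŷ = 2.3 + 6·10 = 62.3; r = 66.3 − 62.3 = 4
SSE = 16 + 16 + 9 + 16 + 9 + 36 + 36 + 16 = 154
s = √(154/6) = √25.6667 ≈ 5.07

s = 5.07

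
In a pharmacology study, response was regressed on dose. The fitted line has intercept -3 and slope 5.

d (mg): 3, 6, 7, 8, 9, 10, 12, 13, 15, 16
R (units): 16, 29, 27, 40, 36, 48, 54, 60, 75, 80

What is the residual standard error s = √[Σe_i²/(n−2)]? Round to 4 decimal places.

d=3: ŷ = -3 + 5·3 = 12; e = 16 − 12 = 4
d=6: ŷ = -3 + 5·6 = 27; e = 29 − 27 = 2
d=7: ŷ = -3 + 5·7 = 32; e = 27 − 32 = -5
d=8: ŷ = -3 + 5·8 = 37; e = 40 − 37 = 3
d=9: ŷ = -3 + 5·9 = 42; e = 36 − 42 = -6
d=10: ŷ = -3 + 5·10 = 47; e = 48 − 47 = 1
d=12: ŷ = -3 + 5·12 = 57; e = 54 − 57 = -3
d=13: ŷ = -3 + 5·13 = 62; e = 60 − 62 = -2
d=15: ŷ = -3 + 5·15 = 72; e = 75 − 72 = 3
d=16: ŷ = -3 + 5·16 = 77; e = 80 − 77 = 3
SSE = 16 + 4 + 25 + 9 + 36 + 1 + 9 + 4 + 9 + 9 = 122
s = √(122/8) = √15.25 ≈ 3.9051

s = 3.9051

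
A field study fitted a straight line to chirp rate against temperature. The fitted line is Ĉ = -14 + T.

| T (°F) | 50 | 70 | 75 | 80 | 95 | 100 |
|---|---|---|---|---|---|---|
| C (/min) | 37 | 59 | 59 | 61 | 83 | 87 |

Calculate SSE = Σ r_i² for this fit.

SSE = 44

T=50: Ĉ = -14 + 50 = 36; r = 37 − 36 = 1
T=70: Ĉ = -14 + 70 = 56; r = 59 − 56 = 3
T=75: Ĉ = -14 + 75 = 61; r = 59 − 61 = -2
T=80: Ĉ = -14 + 80 = 66; r = 61 − 66 = -5
T=95: Ĉ = -14 + 95 = 81; r = 83 − 81 = 2
T=100: Ĉ = -14 + 100 = 86; r = 87 − 86 = 1
SSE = 1 + 9 + 4 + 25 + 4 + 1 = 44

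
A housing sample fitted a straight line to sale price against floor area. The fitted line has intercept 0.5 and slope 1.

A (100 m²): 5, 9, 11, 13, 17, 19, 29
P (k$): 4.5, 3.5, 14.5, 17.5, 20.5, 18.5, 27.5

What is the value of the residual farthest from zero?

r = -6

A=5: ŷ = 0.5 + 5 = 5.5; r = 4.5 − 5.5 = -1
A=9: ŷ = 0.5 + 9 = 9.5; r = 3.5 − 9.5 = -6
A=11: ŷ = 0.5 + 11 = 11.5; r = 14.5 − 11.5 = 3
A=13: ŷ = 0.5 + 13 = 13.5; r = 17.5 − 13.5 = 4
A=17: ŷ = 0.5 + 17 = 17.5; r = 20.5 − 17.5 = 3
A=19: ŷ = 0.5 + 19 = 19.5; r = 18.5 − 19.5 = -1
A=29: ŷ = 0.5 + 29 = 29.5; r = 27.5 − 29.5 = -2
Largest |r| is 6 at A = 9, residual -6.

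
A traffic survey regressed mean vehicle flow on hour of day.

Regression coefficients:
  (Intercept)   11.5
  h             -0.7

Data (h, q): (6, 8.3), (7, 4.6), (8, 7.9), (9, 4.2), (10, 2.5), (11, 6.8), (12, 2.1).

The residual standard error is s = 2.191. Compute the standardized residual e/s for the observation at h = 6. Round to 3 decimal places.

0.456

ŷ = 11.5 − 0.7·6 = 7.3
e = 8.3 − 7.3 = 1
e/s = 1 / 2.191 = 0.456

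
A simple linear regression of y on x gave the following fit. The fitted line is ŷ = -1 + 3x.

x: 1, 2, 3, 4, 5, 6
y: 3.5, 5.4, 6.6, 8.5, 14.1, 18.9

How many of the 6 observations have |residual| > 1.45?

3

x=1: ŷ = -1 + 3·1 = 2; e = 3.5 − 2 = 1.5
x=2: ŷ = -1 + 3·2 = 5; e = 5.4 − 5 = 0.4
x=3: ŷ = -1 + 3·3 = 8; e = 6.6 − 8 = -1.4
x=4: ŷ = -1 + 3·4 = 11; e = 8.5 − 11 = -2.5
x=5: ŷ = -1 + 3·5 = 14; e = 14.1 − 14 = 0.1
x=6: ŷ = -1 + 3·6 = 17; e = 18.9 − 17 = 1.9
|e| > 1.45: x=1 (|e|=1.5), x=4 (|e|=2.5), x=6 (|e|=1.9) → 3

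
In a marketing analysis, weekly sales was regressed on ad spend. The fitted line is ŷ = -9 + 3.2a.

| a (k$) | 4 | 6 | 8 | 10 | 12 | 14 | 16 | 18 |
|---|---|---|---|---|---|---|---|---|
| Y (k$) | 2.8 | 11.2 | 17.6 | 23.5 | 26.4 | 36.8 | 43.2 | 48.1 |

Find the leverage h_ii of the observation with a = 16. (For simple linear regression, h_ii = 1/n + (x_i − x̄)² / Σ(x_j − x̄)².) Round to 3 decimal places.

ā = (4 + 6 + 8 + 10 + 12 + 14 + 16 + 18)/8 = 11
Σ(a − ā)² = 49 + 25 + 9 + 1 + 1 + 9 + 25 + 49 = 168
h = 1/8 + (5)²/168 = 0.125 + 0.14881 = 0.274

h = 0.274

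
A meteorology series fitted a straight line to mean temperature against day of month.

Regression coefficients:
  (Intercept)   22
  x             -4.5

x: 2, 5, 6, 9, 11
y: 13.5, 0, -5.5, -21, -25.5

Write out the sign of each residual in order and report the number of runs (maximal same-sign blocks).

3 runs

x=2: ŷ = 22 − 4.5·2 = 13; e = 13.5 − 13 = 0.5
x=5: ŷ = 22 − 4.5·5 = -0.5; e = 0 − (-0.5) = 0.5
x=6: ŷ = 22 − 4.5·6 = -5; e = -5.5 − (-5) = -0.5
x=9: ŷ = 22 − 4.5·9 = -18.5; e = -21 − (-18.5) = -2.5
x=11: ŷ = 22 − 4.5·11 = -27.5; e = -25.5 − (-27.5) = 2
Signs: + + − − +
Runs: +×2, −×2, +×1 → 3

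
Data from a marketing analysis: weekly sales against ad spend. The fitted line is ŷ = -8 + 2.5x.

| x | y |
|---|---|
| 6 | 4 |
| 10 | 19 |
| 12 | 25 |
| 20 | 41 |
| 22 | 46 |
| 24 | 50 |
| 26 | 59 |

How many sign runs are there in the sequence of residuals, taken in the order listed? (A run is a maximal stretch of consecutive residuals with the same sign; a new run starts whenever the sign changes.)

4 runs

x=6: ŷ = -8 + 2.5·6 = 7; r = 4 − 7 = -3
x=10: ŷ = -8 + 2.5·10 = 17; r = 19 − 17 = 2
x=12: ŷ = -8 + 2.5·12 = 22; r = 25 − 22 = 3
x=20: ŷ = -8 + 2.5·20 = 42; r = 41 − 42 = -1
x=22: ŷ = -8 + 2.5·22 = 47; r = 46 − 47 = -1
x=24: ŷ = -8 + 2.5·24 = 52; r = 50 − 52 = -2
x=26: ŷ = -8 + 2.5·26 = 57; r = 59 − 57 = 2
Signs: − + + − − − +
Runs: −×1, +×2, −×3, +×1 → 4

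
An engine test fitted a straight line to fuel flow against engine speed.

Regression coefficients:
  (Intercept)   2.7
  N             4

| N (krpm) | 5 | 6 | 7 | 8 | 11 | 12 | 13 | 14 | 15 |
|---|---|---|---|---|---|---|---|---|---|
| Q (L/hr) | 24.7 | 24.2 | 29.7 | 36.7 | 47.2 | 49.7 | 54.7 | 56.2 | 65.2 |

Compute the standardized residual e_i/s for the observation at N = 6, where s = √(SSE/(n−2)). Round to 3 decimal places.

N=5: ŷ = 2.7 + 4·5 = 22.7; e = 24.7 − 22.7 = 2
N=6: ŷ = 2.7 + 4·6 = 26.7; e = 24.2 − 26.7 = -2.5
N=7: ŷ = 2.7 + 4·7 = 30.7; e = 29.7 − 30.7 = -1
N=8: ŷ = 2.7 + 4·8 = 34.7; e = 36.7 − 34.7 = 2
N=11: ŷ = 2.7 + 4·11 = 46.7; e = 47.2 − 46.7 = 0.5
N=12: ŷ = 2.7 + 4·12 = 50.7; e = 49.7 − 50.7 = -1
N=13: ŷ = 2.7 + 4·13 = 54.7; e = 54.7 − 54.7 = 0
N=14: ŷ = 2.7 + 4·14 = 58.7; e = 56.2 − 58.7 = -2.5
N=15: ŷ = 2.7 + 4·15 = 62.7; e = 65.2 − 62.7 = 2.5
SSE = 4 + 6.25 + 1 + 4 + 0.25 + 1 + 0 + 6.25 + 6.25 = 29
s = √(29/7) = 2.0354
e/s = -2.5 / 2.0354 = -1.228

-1.228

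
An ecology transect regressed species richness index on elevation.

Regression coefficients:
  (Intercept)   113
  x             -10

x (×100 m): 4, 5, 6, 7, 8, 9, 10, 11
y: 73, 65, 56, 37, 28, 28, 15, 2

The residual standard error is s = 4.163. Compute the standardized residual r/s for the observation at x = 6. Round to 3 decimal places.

ŷ = 113 − 10·6 = 53
r = 56 − 53 = 3
r/s = 3 / 4.163 = 0.721

0.721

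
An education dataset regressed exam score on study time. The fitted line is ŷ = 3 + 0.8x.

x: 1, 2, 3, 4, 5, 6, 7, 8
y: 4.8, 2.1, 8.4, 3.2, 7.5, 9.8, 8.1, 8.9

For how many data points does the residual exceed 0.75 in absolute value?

5

x=1: ŷ = 3 + 0.8·1 = 3.8; r = 4.8 − 3.8 = 1
x=2: ŷ = 3 + 0.8·2 = 4.6; r = 2.1 − 4.6 = -2.5
x=3: ŷ = 3 + 0.8·3 = 5.4; r = 8.4 − 5.4 = 3
x=4: ŷ = 3 + 0.8·4 = 6.2; r = 3.2 − 6.2 = -3
x=5: ŷ = 3 + 0.8·5 = 7; r = 7.5 − 7 = 0.5
x=6: ŷ = 3 + 0.8·6 = 7.8; r = 9.8 − 7.8 = 2
x=7: ŷ = 3 + 0.8·7 = 8.6; r = 8.1 − 8.6 = -0.5
x=8: ŷ = 3 + 0.8·8 = 9.4; r = 8.9 − 9.4 = -0.5
|r| > 0.75: x=1 (|r|=1), x=2 (|r|=2.5), x=3 (|r|=3), x=4 (|r|=3), x=6 (|r|=2) → 5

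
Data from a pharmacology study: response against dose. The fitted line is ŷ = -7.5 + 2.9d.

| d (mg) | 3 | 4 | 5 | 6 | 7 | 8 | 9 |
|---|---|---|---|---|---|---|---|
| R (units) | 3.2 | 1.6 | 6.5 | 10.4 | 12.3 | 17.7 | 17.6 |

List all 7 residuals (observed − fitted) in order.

d=3: ŷ = -7.5 + 2.9·3 = 1.2; e = 3.2 − 1.2 = 2
d=4: ŷ = -7.5 + 2.9·4 = 4.1; e = 1.6 − 4.1 = -2.5
d=5: ŷ = -7.5 + 2.9·5 = 7; e = 6.5 − 7 = -0.5
d=6: ŷ = -7.5 + 2.9·6 = 9.9; e = 10.4 − 9.9 = 0.5
d=7: ŷ = -7.5 + 2.9·7 = 12.8; e = 12.3 − 12.8 = -0.5
d=8: ŷ = -7.5 + 2.9·8 = 15.7; e = 17.7 − 15.7 = 2
d=9: ŷ = -7.5 + 2.9·9 = 18.6; e = 17.6 − 18.6 = -1

2, -2.5, -0.5, 0.5, -0.5, 2, -1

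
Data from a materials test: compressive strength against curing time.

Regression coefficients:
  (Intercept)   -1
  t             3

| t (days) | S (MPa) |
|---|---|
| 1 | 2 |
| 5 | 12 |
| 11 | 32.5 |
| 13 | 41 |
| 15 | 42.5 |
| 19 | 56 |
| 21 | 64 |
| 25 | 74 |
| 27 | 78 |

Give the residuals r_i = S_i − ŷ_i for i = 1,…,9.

0, -2, 0.5, 3, -1.5, 0, 2, 0, -2

t=1: ŷ = -1 + 3·1 = 2; r = 2 − 2 = 0
t=5: ŷ = -1 + 3·5 = 14; r = 12 − 14 = -2
t=11: ŷ = -1 + 3·11 = 32; r = 32.5 − 32 = 0.5
t=13: ŷ = -1 + 3·13 = 38; r = 41 − 38 = 3
t=15: ŷ = -1 + 3·15 = 44; r = 42.5 − 44 = -1.5
t=19: ŷ = -1 + 3·19 = 56; r = 56 − 56 = 0
t=21: ŷ = -1 + 3·21 = 62; r = 64 − 62 = 2
t=25: ŷ = -1 + 3·25 = 74; r = 74 − 74 = 0
t=27: ŷ = -1 + 3·27 = 80; r = 78 − 80 = -2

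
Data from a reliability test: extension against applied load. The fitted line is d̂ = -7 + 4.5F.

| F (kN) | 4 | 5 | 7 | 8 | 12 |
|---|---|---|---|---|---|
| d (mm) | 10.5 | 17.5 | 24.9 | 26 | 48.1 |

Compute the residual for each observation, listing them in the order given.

F=4: d̂ = -7 + 4.5·4 = 11; r = 10.5 − 11 = -0.5
F=5: d̂ = -7 + 4.5·5 = 15.5; r = 17.5 − 15.5 = 2
F=7: d̂ = -7 + 4.5·7 = 24.5; r = 24.9 − 24.5 = 0.4
F=8: d̂ = -7 + 4.5·8 = 29; r = 26 − 29 = -3
F=12: d̂ = -7 + 4.5·12 = 47; r = 48.1 − 47 = 1.1

-0.5, 2, 0.4, -3, 1.1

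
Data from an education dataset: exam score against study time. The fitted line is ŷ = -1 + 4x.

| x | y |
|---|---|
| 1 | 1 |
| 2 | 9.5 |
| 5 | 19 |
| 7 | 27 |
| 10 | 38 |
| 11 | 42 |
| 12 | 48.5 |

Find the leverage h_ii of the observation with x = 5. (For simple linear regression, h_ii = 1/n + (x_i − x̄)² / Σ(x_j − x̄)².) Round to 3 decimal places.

h = 0.173

x̄ = (1 + 2 + 5 + 7 + 10 + 11 + 12)/7 = 6.85714
Σ(x − x̄)² = 34.3061 + 23.5918 + 3.44898 + 0.0204082 + 9.87755 + 17.1633 + 26.449 = 114.857
h = 1/7 + (-1.85714)²/114.857 = 0.142857 + 0.0300284 = 0.173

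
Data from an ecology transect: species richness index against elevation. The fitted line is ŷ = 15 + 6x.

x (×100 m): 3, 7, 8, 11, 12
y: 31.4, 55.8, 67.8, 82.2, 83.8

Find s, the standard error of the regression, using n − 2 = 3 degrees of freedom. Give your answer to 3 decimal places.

x=3: ŷ = 15 + 6·3 = 33; r = 31.4 − 33 = -1.6
x=7: ŷ = 15 + 6·7 = 57; r = 55.8 − 57 = -1.2
x=8: ŷ = 15 + 6·8 = 63; r = 67.8 − 63 = 4.8
x=11: ŷ = 15 + 6·11 = 81; r = 82.2 − 81 = 1.2
x=12: ŷ = 15 + 6·12 = 87; r = 83.8 − 87 = -3.2
SSE = 2.56 + 1.44 + 23.04 + 1.44 + 10.24 = 38.72
s = √(38.72/3) = √12.9067 ≈ 3.593

s = 3.593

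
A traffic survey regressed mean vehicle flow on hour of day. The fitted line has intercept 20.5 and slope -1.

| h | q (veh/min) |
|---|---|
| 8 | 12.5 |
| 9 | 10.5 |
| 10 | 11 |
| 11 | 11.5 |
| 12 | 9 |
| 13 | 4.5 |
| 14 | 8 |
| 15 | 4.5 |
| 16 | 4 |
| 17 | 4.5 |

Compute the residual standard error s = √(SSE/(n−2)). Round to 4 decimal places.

h=8: ŷ = 20.5 − 8 = 12.5; e = 12.5 − 12.5 = 0
h=9: ŷ = 20.5 − 9 = 11.5; e = 10.5 − 11.5 = -1
h=10: ŷ = 20.5 − 10 = 10.5; e = 11 − 10.5 = 0.5
h=11: ŷ = 20.5 − 11 = 9.5; e = 11.5 − 9.5 = 2
h=12: ŷ = 20.5 − 12 = 8.5; e = 9 − 8.5 = 0.5
h=13: ŷ = 20.5 − 13 = 7.5; e = 4.5 − 7.5 = -3
h=14: ŷ = 20.5 − 14 = 6.5; e = 8 − 6.5 = 1.5
h=15: ŷ = 20.5 − 15 = 5.5; e = 4.5 − 5.5 = -1
h=16: ŷ = 20.5 − 16 = 4.5; e = 4 − 4.5 = -0.5
h=17: ŷ = 20.5 − 17 = 3.5; e = 4.5 − 3.5 = 1
SSE = 0 + 1 + 0.25 + 4 + 0.25 + 9 + 2.25 + 1 + 0.25 + 1 = 19
s = √(19/8) = √2.375 ≈ 1.5411

s = 1.5411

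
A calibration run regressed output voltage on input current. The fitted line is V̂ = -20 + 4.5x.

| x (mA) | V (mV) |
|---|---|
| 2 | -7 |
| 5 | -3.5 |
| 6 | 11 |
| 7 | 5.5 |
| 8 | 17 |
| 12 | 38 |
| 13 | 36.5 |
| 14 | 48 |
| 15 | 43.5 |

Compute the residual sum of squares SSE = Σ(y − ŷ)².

x=2: V̂ = -20 + 4.5·2 = -11; e = -7 − (-11) = 4
x=5: V̂ = -20 + 4.5·5 = 2.5; e = -3.5 − 2.5 = -6
x=6: V̂ = -20 + 4.5·6 = 7; e = 11 − 7 = 4
x=7: V̂ = -20 + 4.5·7 = 11.5; e = 5.5 − 11.5 = -6
x=8: V̂ = -20 + 4.5·8 = 16; e = 17 − 16 = 1
x=12: V̂ = -20 + 4.5·12 = 34; e = 38 − 34 = 4
x=13: V̂ = -20 + 4.5·13 = 38.5; e = 36.5 − 38.5 = -2
x=14: V̂ = -20 + 4.5·14 = 43; e = 48 − 43 = 5
x=15: V̂ = -20 + 4.5·15 = 47.5; e = 43.5 − 47.5 = -4
SSE = 16 + 36 + 16 + 36 + 1 + 16 + 4 + 25 + 16 = 166

SSE = 166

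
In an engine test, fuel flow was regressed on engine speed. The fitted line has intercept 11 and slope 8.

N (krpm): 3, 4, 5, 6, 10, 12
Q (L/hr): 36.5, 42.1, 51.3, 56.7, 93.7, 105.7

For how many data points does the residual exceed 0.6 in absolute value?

N=3: Q̂ = 11 + 8·3 = 35; r = 36.5 − 35 = 1.5
N=4: Q̂ = 11 + 8·4 = 43; r = 42.1 − 43 = -0.9
N=5: Q̂ = 11 + 8·5 = 51; r = 51.3 − 51 = 0.3
N=6: Q̂ = 11 + 8·6 = 59; r = 56.7 − 59 = -2.3
N=10: Q̂ = 11 + 8·10 = 91; r = 93.7 − 91 = 2.7
N=12: Q̂ = 11 + 8·12 = 107; r = 105.7 − 107 = -1.3
|r| > 0.6: N=3 (|r|=1.5), N=4 (|r|=0.9), N=6 (|r|=2.3), N=10 (|r|=2.7), N=12 (|r|=1.3) → 5

5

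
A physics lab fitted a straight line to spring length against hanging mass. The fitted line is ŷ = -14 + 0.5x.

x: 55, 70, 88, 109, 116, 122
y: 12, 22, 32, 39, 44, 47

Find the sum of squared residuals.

SSE = 9.5

x=55: ŷ = -14 + 0.5·55 = 13.5; r = 12 − 13.5 = -1.5
x=70: ŷ = -14 + 0.5·70 = 21; r = 22 − 21 = 1
x=88: ŷ = -14 + 0.5·88 = 30; r = 32 − 30 = 2
x=109: ŷ = -14 + 0.5·109 = 40.5; r = 39 − 40.5 = -1.5
x=116: ŷ = -14 + 0.5·116 = 44; r = 44 − 44 = 0
x=122: ŷ = -14 + 0.5·122 = 47; r = 47 − 47 = 0
SSE = 2.25 + 1 + 4 + 2.25 + 0 + 0 = 9.5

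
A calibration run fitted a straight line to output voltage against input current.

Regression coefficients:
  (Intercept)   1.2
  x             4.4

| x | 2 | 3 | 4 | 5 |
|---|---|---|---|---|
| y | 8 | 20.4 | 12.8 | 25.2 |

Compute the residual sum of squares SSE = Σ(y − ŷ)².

SSE = 80

x=2: ŷ = 1.2 + 4.4·2 = 10; r = 8 − 10 = -2
x=3: ŷ = 1.2 + 4.4·3 = 14.4; r = 20.4 − 14.4 = 6
x=4: ŷ = 1.2 + 4.4·4 = 18.8; r = 12.8 − 18.8 = -6
x=5: ŷ = 1.2 + 4.4·5 = 23.2; r = 25.2 − 23.2 = 2
SSE = 4 + 36 + 36 + 4 = 80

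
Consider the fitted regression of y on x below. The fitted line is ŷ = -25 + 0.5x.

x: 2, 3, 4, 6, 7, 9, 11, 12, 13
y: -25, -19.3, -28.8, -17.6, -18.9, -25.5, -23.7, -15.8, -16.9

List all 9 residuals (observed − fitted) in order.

-1, 4.2, -5.8, 4.4, 2.6, -5, -4.2, 3.2, 1.6

x=2: ŷ = -25 + 0.5·2 = -24; r = -25 − (-24) = -1
x=3: ŷ = -25 + 0.5·3 = -23.5; r = -19.3 − (-23.5) = 4.2
x=4: ŷ = -25 + 0.5·4 = -23; r = -28.8 − (-23) = -5.8
x=6: ŷ = -25 + 0.5·6 = -22; r = -17.6 − (-22) = 4.4
x=7: ŷ = -25 + 0.5·7 = -21.5; r = -18.9 − (-21.5) = 2.6
x=9: ŷ = -25 + 0.5·9 = -20.5; r = -25.5 − (-20.5) = -5
x=11: ŷ = -25 + 0.5·11 = -19.5; r = -23.7 − (-19.5) = -4.2
x=12: ŷ = -25 + 0.5·12 = -19; r = -15.8 − (-19) = 3.2
x=13: ŷ = -25 + 0.5·13 = -18.5; r = -16.9 − (-18.5) = 1.6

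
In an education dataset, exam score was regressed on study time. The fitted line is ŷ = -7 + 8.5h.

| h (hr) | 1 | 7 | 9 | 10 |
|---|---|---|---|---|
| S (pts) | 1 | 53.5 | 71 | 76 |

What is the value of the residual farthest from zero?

h=1: ŷ = -7 + 8.5·1 = 1.5; r = 1 − 1.5 = -0.5
h=7: ŷ = -7 + 8.5·7 = 52.5; r = 53.5 − 52.5 = 1
h=9: ŷ = -7 + 8.5·9 = 69.5; r = 71 − 69.5 = 1.5
h=10: ŷ = -7 + 8.5·10 = 78; r = 76 − 78 = -2
Largest |r| is 2 at h = 10, residual -2.

r = -2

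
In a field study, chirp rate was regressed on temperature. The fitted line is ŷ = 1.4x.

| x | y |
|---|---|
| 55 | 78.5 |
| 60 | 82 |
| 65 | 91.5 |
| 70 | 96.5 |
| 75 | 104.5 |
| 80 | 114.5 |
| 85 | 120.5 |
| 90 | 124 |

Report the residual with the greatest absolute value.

r = 2.5

x=55: ŷ = 1.4·55 = 77; r = 78.5 − 77 = 1.5
x=60: ŷ = 1.4·60 = 84; r = 82 − 84 = -2
x=65: ŷ = 1.4·65 = 91; r = 91.5 − 91 = 0.5
x=70: ŷ = 1.4·70 = 98; r = 96.5 − 98 = -1.5
x=75: ŷ = 1.4·75 = 105; r = 104.5 − 105 = -0.5
x=80: ŷ = 1.4·80 = 112; r = 114.5 − 112 = 2.5
x=85: ŷ = 1.4·85 = 119; r = 120.5 − 119 = 1.5
x=90: ŷ = 1.4·90 = 126; r = 124 − 126 = -2
Largest |r| is 2.5 at x = 80, residual 2.5.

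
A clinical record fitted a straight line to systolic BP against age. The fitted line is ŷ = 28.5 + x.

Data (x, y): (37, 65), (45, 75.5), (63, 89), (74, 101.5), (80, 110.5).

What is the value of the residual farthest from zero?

e = -2.5

x=37: ŷ = 28.5 + 37 = 65.5; e = 65 − 65.5 = -0.5
x=45: ŷ = 28.5 + 45 = 73.5; e = 75.5 − 73.5 = 2
x=63: ŷ = 28.5 + 63 = 91.5; e = 89 − 91.5 = -2.5
x=74: ŷ = 28.5 + 74 = 102.5; e = 101.5 − 102.5 = -1
x=80: ŷ = 28.5 + 80 = 108.5; e = 110.5 − 108.5 = 2
Largest |e| is 2.5 at x = 63, residual -2.5.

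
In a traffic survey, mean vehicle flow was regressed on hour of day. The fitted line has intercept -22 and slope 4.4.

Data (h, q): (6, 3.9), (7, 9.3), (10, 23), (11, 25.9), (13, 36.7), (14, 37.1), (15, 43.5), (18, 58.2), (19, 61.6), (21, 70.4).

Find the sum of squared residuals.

SSE = 11.5

h=6: q̂ = -22 + 4.4·6 = 4.4; r = 3.9 − 4.4 = -0.5
h=7: q̂ = -22 + 4.4·7 = 8.8; r = 9.3 − 8.8 = 0.5
h=10: q̂ = -22 + 4.4·10 = 22; r = 23 − 22 = 1
h=11: q̂ = -22 + 4.4·11 = 26.4; r = 25.9 − 26.4 = -0.5
h=13: q̂ = -22 + 4.4·13 = 35.2; r = 36.7 − 35.2 = 1.5
h=14: q̂ = -22 + 4.4·14 = 39.6; r = 37.1 − 39.6 = -2.5
h=15: q̂ = -22 + 4.4·15 = 44; r = 43.5 − 44 = -0.5
h=18: q̂ = -22 + 4.4·18 = 57.2; r = 58.2 − 57.2 = 1
h=19: q̂ = -22 + 4.4·19 = 61.6; r = 61.6 − 61.6 = 0
h=21: q̂ = -22 + 4.4·21 = 70.4; r = 70.4 − 70.4 = 0
SSE = 0.25 + 0.25 + 1 + 0.25 + 2.25 + 6.25 + 0.25 + 1 + 0 + 0 = 11.5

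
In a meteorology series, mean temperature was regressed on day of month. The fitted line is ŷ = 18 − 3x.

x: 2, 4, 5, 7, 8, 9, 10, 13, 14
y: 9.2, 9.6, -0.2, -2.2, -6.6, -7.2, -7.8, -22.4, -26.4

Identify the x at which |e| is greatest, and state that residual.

x=2: ŷ = 18 − 3·2 = 12; e = 9.2 − 12 = -2.8
x=4: ŷ = 18 − 3·4 = 6; e = 9.6 − 6 = 3.6
x=5: ŷ = 18 − 3·5 = 3; e = -0.2 − 3 = -3.2
x=7: ŷ = 18 − 3·7 = -3; e = -2.2 − (-3) = 0.8
x=8: ŷ = 18 − 3·8 = -6; e = -6.6 − (-6) = -0.6
x=9: ŷ = 18 − 3·9 = -9; e = -7.2 − (-9) = 1.8
x=10: ŷ = 18 − 3·10 = -12; e = -7.8 − (-12) = 4.2
x=13: ŷ = 18 − 3·13 = -21; e = -22.4 − (-21) = -1.4
x=14: ŷ = 18 − 3·14 = -24; e = -26.4 − (-24) = -2.4
Largest |e| is 4.2 at x = 10, residual 4.2.

x = 10, e = 4.2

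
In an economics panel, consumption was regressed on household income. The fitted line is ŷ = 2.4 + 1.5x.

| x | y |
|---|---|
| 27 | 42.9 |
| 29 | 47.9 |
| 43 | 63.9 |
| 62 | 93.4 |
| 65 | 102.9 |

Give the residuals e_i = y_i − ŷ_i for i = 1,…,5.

x=27: ŷ = 2.4 + 1.5·27 = 42.9; e = 42.9 − 42.9 = 0
x=29: ŷ = 2.4 + 1.5·29 = 45.9; e = 47.9 − 45.9 = 2
x=43: ŷ = 2.4 + 1.5·43 = 66.9; e = 63.9 − 66.9 = -3
x=62: ŷ = 2.4 + 1.5·62 = 95.4; e = 93.4 − 95.4 = -2
x=65: ŷ = 2.4 + 1.5·65 = 99.9; e = 102.9 − 99.9 = 3

0, 2, -3, -2, 3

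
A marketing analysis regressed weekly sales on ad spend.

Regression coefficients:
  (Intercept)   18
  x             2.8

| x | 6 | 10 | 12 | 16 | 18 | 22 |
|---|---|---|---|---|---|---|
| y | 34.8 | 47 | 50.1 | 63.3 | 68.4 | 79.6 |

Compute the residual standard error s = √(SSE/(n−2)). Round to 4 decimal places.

s = 0.9354

x=6: ŷ = 18 + 2.8·6 = 34.8; e = 34.8 − 34.8 = 0
x=10: ŷ = 18 + 2.8·10 = 46; e = 47 − 46 = 1
x=12: ŷ = 18 + 2.8·12 = 51.6; e = 50.1 − 51.6 = -1.5
x=16: ŷ = 18 + 2.8·16 = 62.8; e = 63.3 − 62.8 = 0.5
x=18: ŷ = 18 + 2.8·18 = 68.4; e = 68.4 − 68.4 = 0
x=22: ŷ = 18 + 2.8·22 = 79.6; e = 79.6 − 79.6 = 0
SSE = 0 + 1 + 2.25 + 0.25 + 0 + 0 = 3.5
s = √(3.5/4) = √0.875 ≈ 0.9354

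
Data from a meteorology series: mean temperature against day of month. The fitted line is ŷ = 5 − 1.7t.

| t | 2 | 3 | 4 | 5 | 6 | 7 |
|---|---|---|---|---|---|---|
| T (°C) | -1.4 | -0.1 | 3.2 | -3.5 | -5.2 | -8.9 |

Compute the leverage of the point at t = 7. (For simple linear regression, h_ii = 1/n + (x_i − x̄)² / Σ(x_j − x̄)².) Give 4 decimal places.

t̄ = (2 + 3 + 4 + 5 + 6 + 7)/6 = 4.5
Σ(t − t̄)² = 6.25 + 2.25 + 0.25 + 0.25 + 2.25 + 6.25 = 17.5
h = 1/6 + (2.5)²/17.5 = 0.166667 + 0.357143 = 0.5238

h = 0.5238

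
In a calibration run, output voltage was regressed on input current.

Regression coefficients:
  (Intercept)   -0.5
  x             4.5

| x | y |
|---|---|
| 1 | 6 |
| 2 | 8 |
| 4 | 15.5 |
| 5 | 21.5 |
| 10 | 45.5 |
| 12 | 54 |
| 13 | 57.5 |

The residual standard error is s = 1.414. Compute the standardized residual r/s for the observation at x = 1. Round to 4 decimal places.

1.4144

ŷ = -0.5 + 4.5·1 = 4
r = 6 − 4 = 2
r/s = 2 / 1.414 = 1.4144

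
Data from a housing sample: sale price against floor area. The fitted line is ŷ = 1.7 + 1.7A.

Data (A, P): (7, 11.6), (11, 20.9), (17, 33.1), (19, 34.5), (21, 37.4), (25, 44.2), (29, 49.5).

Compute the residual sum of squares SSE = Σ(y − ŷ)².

A=7: ŷ = 1.7 + 1.7·7 = 13.6; r = 11.6 − 13.6 = -2
A=11: ŷ = 1.7 + 1.7·11 = 20.4; r = 20.9 − 20.4 = 0.5
A=17: ŷ = 1.7 + 1.7·17 = 30.6; r = 33.1 − 30.6 = 2.5
A=19: ŷ = 1.7 + 1.7·19 = 34; r = 34.5 − 34 = 0.5
A=21: ŷ = 1.7 + 1.7·21 = 37.4; r = 37.4 − 37.4 = 0
A=25: ŷ = 1.7 + 1.7·25 = 44.2; r = 44.2 − 44.2 = 0
A=29: ŷ = 1.7 + 1.7·29 = 51; r = 49.5 − 51 = -1.5
SSE = 4 + 0.25 + 6.25 + 0.25 + 0 + 0 + 2.25 = 13

SSE = 13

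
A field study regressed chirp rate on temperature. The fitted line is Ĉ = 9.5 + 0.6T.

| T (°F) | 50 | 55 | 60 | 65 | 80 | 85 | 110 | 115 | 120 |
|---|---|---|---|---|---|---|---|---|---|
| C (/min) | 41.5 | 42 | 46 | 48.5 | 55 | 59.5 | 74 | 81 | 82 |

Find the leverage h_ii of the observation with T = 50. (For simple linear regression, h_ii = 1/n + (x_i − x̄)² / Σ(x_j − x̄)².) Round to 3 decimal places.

h = 0.288

T̄ = (50 + 55 + 60 + 65 + 80 + 85 + 110 + 115 + 120)/9 = 82.2222
Σ(T − T̄)² = 1038.27 + 741.049 + 493.827 + 296.605 + 4.93827 + 7.71605 + 771.605 + 1074.38 + 1427.16 = 5855.56
h = 1/9 + (-32.2222)²/5855.56 = 0.111111 + 0.177314 = 0.288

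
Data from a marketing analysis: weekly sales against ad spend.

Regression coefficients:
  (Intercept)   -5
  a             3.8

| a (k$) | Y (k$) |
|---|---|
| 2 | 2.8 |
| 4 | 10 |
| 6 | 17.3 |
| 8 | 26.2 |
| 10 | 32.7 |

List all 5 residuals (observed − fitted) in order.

a=2: Ŷ = -5 + 3.8·2 = 2.6; e = 2.8 − 2.6 = 0.2
a=4: Ŷ = -5 + 3.8·4 = 10.2; e = 10 − 10.2 = -0.2
a=6: Ŷ = -5 + 3.8·6 = 17.8; e = 17.3 − 17.8 = -0.5
a=8: Ŷ = -5 + 3.8·8 = 25.4; e = 26.2 − 25.4 = 0.8
a=10: Ŷ = -5 + 3.8·10 = 33; e = 32.7 − 33 = -0.3

0.2, -0.2, -0.5, 0.8, -0.3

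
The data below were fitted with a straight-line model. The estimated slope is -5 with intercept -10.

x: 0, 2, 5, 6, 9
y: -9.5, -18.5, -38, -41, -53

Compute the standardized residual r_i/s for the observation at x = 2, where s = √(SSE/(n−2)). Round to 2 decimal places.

0.64

x=0: ŷ = -10 − 5·0 = -10; r = -9.5 − (-10) = 0.5
x=2: ŷ = -10 − 5·2 = -20; r = -18.5 − (-20) = 1.5
x=5: ŷ = -10 − 5·5 = -35; r = -38 − (-35) = -3
x=6: ŷ = -10 − 5·6 = -40; r = -41 − (-40) = -1
x=9: ŷ = -10 − 5·9 = -55; r = -53 − (-55) = 2
SSE = 0.25 + 2.25 + 9 + 1 + 4 = 16.5
s = √(16.5/3) = 2.34521
r/s = 1.5 / 2.34521 = 0.64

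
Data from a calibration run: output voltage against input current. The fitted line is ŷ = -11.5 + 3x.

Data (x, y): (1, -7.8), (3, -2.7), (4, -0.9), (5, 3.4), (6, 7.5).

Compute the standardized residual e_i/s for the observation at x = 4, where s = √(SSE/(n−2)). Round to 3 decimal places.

x=1: ŷ = -11.5 + 3·1 = -8.5; e = -7.8 − (-8.5) = 0.7
x=3: ŷ = -11.5 + 3·3 = -2.5; e = -2.7 − (-2.5) = -0.2
x=4: ŷ = -11.5 + 3·4 = 0.5; e = -0.9 − 0.5 = -1.4
x=5: ŷ = -11.5 + 3·5 = 3.5; e = 3.4 − 3.5 = -0.1
x=6: ŷ = -11.5 + 3·6 = 6.5; e = 7.5 − 6.5 = 1
SSE = 0.49 + 0.04 + 1.96 + 0.01 + 1 = 3.5
s = √(3.5/3) = 1.08012
e/s = -1.4 / 1.08012 = -1.296

-1.296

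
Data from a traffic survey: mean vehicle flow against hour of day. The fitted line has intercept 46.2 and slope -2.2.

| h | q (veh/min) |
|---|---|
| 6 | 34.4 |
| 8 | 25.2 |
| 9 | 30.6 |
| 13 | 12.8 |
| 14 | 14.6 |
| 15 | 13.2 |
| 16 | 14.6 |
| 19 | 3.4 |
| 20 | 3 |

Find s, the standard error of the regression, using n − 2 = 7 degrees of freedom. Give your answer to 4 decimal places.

s = 3.1496

h=6: q̂ = 46.2 − 2.2·6 = 33; e = 34.4 − 33 = 1.4
h=8: q̂ = 46.2 − 2.2·8 = 28.6; e = 25.2 − 28.6 = -3.4
h=9: q̂ = 46.2 − 2.2·9 = 26.4; e = 30.6 − 26.4 = 4.2
h=13: q̂ = 46.2 − 2.2·13 = 17.6; e = 12.8 − 17.6 = -4.8
h=14: q̂ = 46.2 − 2.2·14 = 15.4; e = 14.6 − 15.4 = -0.8
h=15: q̂ = 46.2 − 2.2·15 = 13.2; e = 13.2 − 13.2 = 0
h=16: q̂ = 46.2 − 2.2·16 = 11; e = 14.6 − 11 = 3.6
h=19: q̂ = 46.2 − 2.2·19 = 4.4; e = 3.4 − 4.4 = -1
h=20: q̂ = 46.2 − 2.2·20 = 2.2; e = 3 − 2.2 = 0.8
SSE = 1.96 + 11.56 + 17.64 + 23.04 + 0.64 + 0 + 12.96 + 1 + 0.64 = 69.44
s = √(69.44/7) = √9.92 ≈ 3.1496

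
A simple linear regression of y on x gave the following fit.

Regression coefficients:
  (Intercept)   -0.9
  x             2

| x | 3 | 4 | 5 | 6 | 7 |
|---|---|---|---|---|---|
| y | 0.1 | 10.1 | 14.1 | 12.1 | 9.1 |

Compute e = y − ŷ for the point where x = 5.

e = 5

ŷ = -0.9 + 2·5 = 9.1
e = 14.1 − 9.1 = 5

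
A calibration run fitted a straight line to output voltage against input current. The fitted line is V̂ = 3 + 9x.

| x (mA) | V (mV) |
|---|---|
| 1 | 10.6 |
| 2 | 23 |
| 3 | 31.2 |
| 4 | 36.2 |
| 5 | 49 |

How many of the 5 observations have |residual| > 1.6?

x=1: V̂ = 3 + 9·1 = 12; r = 10.6 − 12 = -1.4
x=2: V̂ = 3 + 9·2 = 21; r = 23 − 21 = 2
x=3: V̂ = 3 + 9·3 = 30; r = 31.2 − 30 = 1.2
x=4: V̂ = 3 + 9·4 = 39; r = 36.2 − 39 = -2.8
x=5: V̂ = 3 + 9·5 = 48; r = 49 − 48 = 1
|r| > 1.6: x=2 (|r|=2), x=4 (|r|=2.8) → 2

2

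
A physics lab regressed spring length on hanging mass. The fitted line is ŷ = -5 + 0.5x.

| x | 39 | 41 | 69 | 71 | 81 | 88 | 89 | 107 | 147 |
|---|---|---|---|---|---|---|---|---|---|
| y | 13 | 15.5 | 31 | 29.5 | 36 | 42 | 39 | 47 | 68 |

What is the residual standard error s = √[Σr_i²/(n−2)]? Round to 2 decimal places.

x=39: ŷ = -5 + 0.5·39 = 14.5; r = 13 − 14.5 = -1.5
x=41: ŷ = -5 + 0.5·41 = 15.5; r = 15.5 − 15.5 = 0
x=69: ŷ = -5 + 0.5·69 = 29.5; r = 31 − 29.5 = 1.5
x=71: ŷ = -5 + 0.5·71 = 30.5; r = 29.5 − 30.5 = -1
x=81: ŷ = -5 + 0.5·81 = 35.5; r = 36 − 35.5 = 0.5
x=88: ŷ = -5 + 0.5·88 = 39; r = 42 − 39 = 3
x=89: ŷ = -5 + 0.5·89 = 39.5; r = 39 − 39.5 = -0.5
x=107: ŷ = -5 + 0.5·107 = 48.5; r = 47 − 48.5 = -1.5
x=147: ŷ = -5 + 0.5·147 = 68.5; r = 68 − 68.5 = -0.5
SSE = 2.25 + 0 + 2.25 + 1 + 0.25 + 9 + 0.25 + 2.25 + 0.25 = 17.5
s = √(17.5/7) = √2.5 ≈ 1.58

s = 1.58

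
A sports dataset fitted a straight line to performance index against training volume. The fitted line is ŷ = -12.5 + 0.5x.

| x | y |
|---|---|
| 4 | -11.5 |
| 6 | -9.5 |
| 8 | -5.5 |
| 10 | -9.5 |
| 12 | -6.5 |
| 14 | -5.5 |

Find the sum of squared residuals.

SSE = 14

x=4: ŷ = -12.5 + 0.5·4 = -10.5; e = -11.5 − (-10.5) = -1
x=6: ŷ = -12.5 + 0.5·6 = -9.5; e = -9.5 − (-9.5) = 0
x=8: ŷ = -12.5 + 0.5·8 = -8.5; e = -5.5 − (-8.5) = 3
x=10: ŷ = -12.5 + 0.5·10 = -7.5; e = -9.5 − (-7.5) = -2
x=12: ŷ = -12.5 + 0.5·12 = -6.5; e = -6.5 − (-6.5) = 0
x=14: ŷ = -12.5 + 0.5·14 = -5.5; e = -5.5 − (-5.5) = 0
SSE = 1 + 0 + 9 + 4 + 0 + 0 = 14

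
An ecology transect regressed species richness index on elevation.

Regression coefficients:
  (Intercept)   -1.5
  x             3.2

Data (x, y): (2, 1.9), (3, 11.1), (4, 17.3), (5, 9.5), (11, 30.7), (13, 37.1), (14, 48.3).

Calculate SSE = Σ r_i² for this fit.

x=2: ŷ = -1.5 + 3.2·2 = 4.9; r = 1.9 − 4.9 = -3
x=3: ŷ = -1.5 + 3.2·3 = 8.1; r = 11.1 − 8.1 = 3
x=4: ŷ = -1.5 + 3.2·4 = 11.3; r = 17.3 − 11.3 = 6
x=5: ŷ = -1.5 + 3.2·5 = 14.5; r = 9.5 − 14.5 = -5
x=11: ŷ = -1.5 + 3.2·11 = 33.7; r = 30.7 − 33.7 = -3
x=13: ŷ = -1.5 + 3.2·13 = 40.1; r = 37.1 − 40.1 = -3
x=14: ŷ = -1.5 + 3.2·14 = 43.3; r = 48.3 − 43.3 = 5
SSE = 9 + 9 + 36 + 25 + 9 + 9 + 25 = 122

SSE = 122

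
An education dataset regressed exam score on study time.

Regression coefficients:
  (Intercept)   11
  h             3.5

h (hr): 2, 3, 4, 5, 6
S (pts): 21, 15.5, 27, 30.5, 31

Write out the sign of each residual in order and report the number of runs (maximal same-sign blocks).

4 runs

h=2: ŷ = 11 + 3.5·2 = 18; r = 21 − 18 = 3
h=3: ŷ = 11 + 3.5·3 = 21.5; r = 15.5 − 21.5 = -6
h=4: ŷ = 11 + 3.5·4 = 25; r = 27 − 25 = 2
h=5: ŷ = 11 + 3.5·5 = 28.5; r = 30.5 − 28.5 = 2
h=6: ŷ = 11 + 3.5·6 = 32; r = 31 − 32 = -1
Signs: + − + + −
Runs: +×1, −×1, +×2, −×1 → 4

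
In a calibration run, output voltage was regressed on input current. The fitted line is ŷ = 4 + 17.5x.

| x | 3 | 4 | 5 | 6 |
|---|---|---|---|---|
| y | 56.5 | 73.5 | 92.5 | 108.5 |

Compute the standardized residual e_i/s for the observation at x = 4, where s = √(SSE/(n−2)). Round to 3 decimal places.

-0.577

x=3: ŷ = 4 + 17.5·3 = 56.5; e = 56.5 − 56.5 = 0
x=4: ŷ = 4 + 17.5·4 = 74; e = 73.5 − 74 = -0.5
x=5: ŷ = 4 + 17.5·5 = 91.5; e = 92.5 − 91.5 = 1
x=6: ŷ = 4 + 17.5·6 = 109; e = 108.5 − 109 = -0.5
SSE = 0 + 0.25 + 1 + 0.25 = 1.5
s = √(1.5/2) = 0.866025
e/s = -0.5 / 0.866025 = -0.577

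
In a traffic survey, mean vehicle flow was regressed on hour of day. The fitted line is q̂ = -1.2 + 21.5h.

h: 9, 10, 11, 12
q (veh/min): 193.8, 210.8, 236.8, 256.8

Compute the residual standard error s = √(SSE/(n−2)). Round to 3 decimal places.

s = 2.598

h=9: q̂ = -1.2 + 21.5·9 = 192.3; r = 193.8 − 192.3 = 1.5
h=10: q̂ = -1.2 + 21.5·10 = 213.8; r = 210.8 − 213.8 = -3
h=11: q̂ = -1.2 + 21.5·11 = 235.3; r = 236.8 − 235.3 = 1.5
h=12: q̂ = -1.2 + 21.5·12 = 256.8; r = 256.8 − 256.8 = 0
SSE = 2.25 + 9 + 2.25 + 0 = 13.5
s = √(13.5/2) = √6.75 ≈ 2.598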